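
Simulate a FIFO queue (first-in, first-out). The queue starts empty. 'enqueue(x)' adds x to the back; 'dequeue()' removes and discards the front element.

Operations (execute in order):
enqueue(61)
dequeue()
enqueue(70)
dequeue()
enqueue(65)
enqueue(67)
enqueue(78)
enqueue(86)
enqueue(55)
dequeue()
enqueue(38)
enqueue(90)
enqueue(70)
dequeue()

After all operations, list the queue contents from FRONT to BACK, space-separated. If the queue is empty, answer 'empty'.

enqueue(61): [61]
dequeue(): []
enqueue(70): [70]
dequeue(): []
enqueue(65): [65]
enqueue(67): [65, 67]
enqueue(78): [65, 67, 78]
enqueue(86): [65, 67, 78, 86]
enqueue(55): [65, 67, 78, 86, 55]
dequeue(): [67, 78, 86, 55]
enqueue(38): [67, 78, 86, 55, 38]
enqueue(90): [67, 78, 86, 55, 38, 90]
enqueue(70): [67, 78, 86, 55, 38, 90, 70]
dequeue(): [78, 86, 55, 38, 90, 70]

Answer: 78 86 55 38 90 70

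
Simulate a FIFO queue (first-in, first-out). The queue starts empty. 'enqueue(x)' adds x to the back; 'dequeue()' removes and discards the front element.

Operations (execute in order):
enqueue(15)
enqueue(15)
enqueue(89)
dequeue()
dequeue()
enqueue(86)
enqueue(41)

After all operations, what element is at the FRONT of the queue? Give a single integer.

enqueue(15): queue = [15]
enqueue(15): queue = [15, 15]
enqueue(89): queue = [15, 15, 89]
dequeue(): queue = [15, 89]
dequeue(): queue = [89]
enqueue(86): queue = [89, 86]
enqueue(41): queue = [89, 86, 41]

Answer: 89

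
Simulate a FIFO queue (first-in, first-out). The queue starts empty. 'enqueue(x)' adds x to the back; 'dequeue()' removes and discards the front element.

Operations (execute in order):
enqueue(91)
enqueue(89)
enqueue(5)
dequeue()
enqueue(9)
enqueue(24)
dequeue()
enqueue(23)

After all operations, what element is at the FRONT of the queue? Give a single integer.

Answer: 5

Derivation:
enqueue(91): queue = [91]
enqueue(89): queue = [91, 89]
enqueue(5): queue = [91, 89, 5]
dequeue(): queue = [89, 5]
enqueue(9): queue = [89, 5, 9]
enqueue(24): queue = [89, 5, 9, 24]
dequeue(): queue = [5, 9, 24]
enqueue(23): queue = [5, 9, 24, 23]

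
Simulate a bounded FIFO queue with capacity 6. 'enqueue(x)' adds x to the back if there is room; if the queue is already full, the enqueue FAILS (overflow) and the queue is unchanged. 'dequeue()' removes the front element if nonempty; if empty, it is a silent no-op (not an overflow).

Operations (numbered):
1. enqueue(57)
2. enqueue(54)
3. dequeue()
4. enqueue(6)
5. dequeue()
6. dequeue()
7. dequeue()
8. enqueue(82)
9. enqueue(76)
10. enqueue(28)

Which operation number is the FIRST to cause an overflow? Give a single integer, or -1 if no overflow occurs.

Answer: -1

Derivation:
1. enqueue(57): size=1
2. enqueue(54): size=2
3. dequeue(): size=1
4. enqueue(6): size=2
5. dequeue(): size=1
6. dequeue(): size=0
7. dequeue(): empty, no-op, size=0
8. enqueue(82): size=1
9. enqueue(76): size=2
10. enqueue(28): size=3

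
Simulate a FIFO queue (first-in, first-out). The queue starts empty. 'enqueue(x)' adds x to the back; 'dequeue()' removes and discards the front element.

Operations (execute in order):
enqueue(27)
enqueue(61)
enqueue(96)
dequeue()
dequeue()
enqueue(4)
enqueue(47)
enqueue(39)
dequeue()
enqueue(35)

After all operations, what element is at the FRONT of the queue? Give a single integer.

enqueue(27): queue = [27]
enqueue(61): queue = [27, 61]
enqueue(96): queue = [27, 61, 96]
dequeue(): queue = [61, 96]
dequeue(): queue = [96]
enqueue(4): queue = [96, 4]
enqueue(47): queue = [96, 4, 47]
enqueue(39): queue = [96, 4, 47, 39]
dequeue(): queue = [4, 47, 39]
enqueue(35): queue = [4, 47, 39, 35]

Answer: 4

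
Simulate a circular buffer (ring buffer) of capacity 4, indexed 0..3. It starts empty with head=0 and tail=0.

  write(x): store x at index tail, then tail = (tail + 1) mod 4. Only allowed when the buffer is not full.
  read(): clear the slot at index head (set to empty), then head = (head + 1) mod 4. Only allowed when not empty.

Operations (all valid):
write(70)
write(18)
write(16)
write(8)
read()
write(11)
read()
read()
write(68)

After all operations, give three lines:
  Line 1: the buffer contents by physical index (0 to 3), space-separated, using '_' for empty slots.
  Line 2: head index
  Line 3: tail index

Answer: 11 68 _ 8
3
2

Derivation:
write(70): buf=[70 _ _ _], head=0, tail=1, size=1
write(18): buf=[70 18 _ _], head=0, tail=2, size=2
write(16): buf=[70 18 16 _], head=0, tail=3, size=3
write(8): buf=[70 18 16 8], head=0, tail=0, size=4
read(): buf=[_ 18 16 8], head=1, tail=0, size=3
write(11): buf=[11 18 16 8], head=1, tail=1, size=4
read(): buf=[11 _ 16 8], head=2, tail=1, size=3
read(): buf=[11 _ _ 8], head=3, tail=1, size=2
write(68): buf=[11 68 _ 8], head=3, tail=2, size=3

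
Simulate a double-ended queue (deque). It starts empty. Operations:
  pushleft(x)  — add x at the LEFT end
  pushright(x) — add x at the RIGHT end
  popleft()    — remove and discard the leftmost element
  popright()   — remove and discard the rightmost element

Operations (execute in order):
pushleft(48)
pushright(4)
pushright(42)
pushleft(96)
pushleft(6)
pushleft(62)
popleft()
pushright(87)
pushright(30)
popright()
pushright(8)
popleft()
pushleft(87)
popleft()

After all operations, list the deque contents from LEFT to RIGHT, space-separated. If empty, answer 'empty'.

pushleft(48): [48]
pushright(4): [48, 4]
pushright(42): [48, 4, 42]
pushleft(96): [96, 48, 4, 42]
pushleft(6): [6, 96, 48, 4, 42]
pushleft(62): [62, 6, 96, 48, 4, 42]
popleft(): [6, 96, 48, 4, 42]
pushright(87): [6, 96, 48, 4, 42, 87]
pushright(30): [6, 96, 48, 4, 42, 87, 30]
popright(): [6, 96, 48, 4, 42, 87]
pushright(8): [6, 96, 48, 4, 42, 87, 8]
popleft(): [96, 48, 4, 42, 87, 8]
pushleft(87): [87, 96, 48, 4, 42, 87, 8]
popleft(): [96, 48, 4, 42, 87, 8]

Answer: 96 48 4 42 87 8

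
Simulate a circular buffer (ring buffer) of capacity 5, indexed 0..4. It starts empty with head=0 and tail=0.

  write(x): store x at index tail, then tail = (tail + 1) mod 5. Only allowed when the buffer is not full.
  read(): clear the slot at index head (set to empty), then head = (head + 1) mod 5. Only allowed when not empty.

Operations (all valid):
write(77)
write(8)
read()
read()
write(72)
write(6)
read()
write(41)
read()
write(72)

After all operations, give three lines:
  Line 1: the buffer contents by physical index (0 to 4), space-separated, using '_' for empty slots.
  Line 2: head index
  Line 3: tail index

Answer: 72 _ _ _ 41
4
1

Derivation:
write(77): buf=[77 _ _ _ _], head=0, tail=1, size=1
write(8): buf=[77 8 _ _ _], head=0, tail=2, size=2
read(): buf=[_ 8 _ _ _], head=1, tail=2, size=1
read(): buf=[_ _ _ _ _], head=2, tail=2, size=0
write(72): buf=[_ _ 72 _ _], head=2, tail=3, size=1
write(6): buf=[_ _ 72 6 _], head=2, tail=4, size=2
read(): buf=[_ _ _ 6 _], head=3, tail=4, size=1
write(41): buf=[_ _ _ 6 41], head=3, tail=0, size=2
read(): buf=[_ _ _ _ 41], head=4, tail=0, size=1
write(72): buf=[72 _ _ _ 41], head=4, tail=1, size=2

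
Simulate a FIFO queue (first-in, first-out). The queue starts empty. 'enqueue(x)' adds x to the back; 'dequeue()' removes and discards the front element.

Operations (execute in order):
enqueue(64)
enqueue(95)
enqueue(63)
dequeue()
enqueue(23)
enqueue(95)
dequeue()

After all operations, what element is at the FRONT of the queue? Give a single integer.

Answer: 63

Derivation:
enqueue(64): queue = [64]
enqueue(95): queue = [64, 95]
enqueue(63): queue = [64, 95, 63]
dequeue(): queue = [95, 63]
enqueue(23): queue = [95, 63, 23]
enqueue(95): queue = [95, 63, 23, 95]
dequeue(): queue = [63, 23, 95]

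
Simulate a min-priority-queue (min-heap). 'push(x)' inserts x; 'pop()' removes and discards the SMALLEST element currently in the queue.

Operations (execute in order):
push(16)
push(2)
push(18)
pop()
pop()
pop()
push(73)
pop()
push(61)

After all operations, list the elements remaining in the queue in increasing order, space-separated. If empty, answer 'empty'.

Answer: 61

Derivation:
push(16): heap contents = [16]
push(2): heap contents = [2, 16]
push(18): heap contents = [2, 16, 18]
pop() → 2: heap contents = [16, 18]
pop() → 16: heap contents = [18]
pop() → 18: heap contents = []
push(73): heap contents = [73]
pop() → 73: heap contents = []
push(61): heap contents = [61]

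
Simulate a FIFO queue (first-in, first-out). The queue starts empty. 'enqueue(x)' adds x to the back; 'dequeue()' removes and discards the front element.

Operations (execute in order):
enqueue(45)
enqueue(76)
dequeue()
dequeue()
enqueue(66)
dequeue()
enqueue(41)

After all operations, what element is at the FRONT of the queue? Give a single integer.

enqueue(45): queue = [45]
enqueue(76): queue = [45, 76]
dequeue(): queue = [76]
dequeue(): queue = []
enqueue(66): queue = [66]
dequeue(): queue = []
enqueue(41): queue = [41]

Answer: 41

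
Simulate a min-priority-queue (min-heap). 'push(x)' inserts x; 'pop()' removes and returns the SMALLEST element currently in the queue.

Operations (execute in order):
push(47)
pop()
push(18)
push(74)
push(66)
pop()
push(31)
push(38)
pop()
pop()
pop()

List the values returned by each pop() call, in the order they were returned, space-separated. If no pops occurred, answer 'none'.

Answer: 47 18 31 38 66

Derivation:
push(47): heap contents = [47]
pop() → 47: heap contents = []
push(18): heap contents = [18]
push(74): heap contents = [18, 74]
push(66): heap contents = [18, 66, 74]
pop() → 18: heap contents = [66, 74]
push(31): heap contents = [31, 66, 74]
push(38): heap contents = [31, 38, 66, 74]
pop() → 31: heap contents = [38, 66, 74]
pop() → 38: heap contents = [66, 74]
pop() → 66: heap contents = [74]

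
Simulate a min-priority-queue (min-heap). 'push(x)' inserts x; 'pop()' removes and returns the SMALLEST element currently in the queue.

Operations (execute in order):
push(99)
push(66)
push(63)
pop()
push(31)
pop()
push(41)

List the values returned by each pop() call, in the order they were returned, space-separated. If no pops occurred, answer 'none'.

Answer: 63 31

Derivation:
push(99): heap contents = [99]
push(66): heap contents = [66, 99]
push(63): heap contents = [63, 66, 99]
pop() → 63: heap contents = [66, 99]
push(31): heap contents = [31, 66, 99]
pop() → 31: heap contents = [66, 99]
push(41): heap contents = [41, 66, 99]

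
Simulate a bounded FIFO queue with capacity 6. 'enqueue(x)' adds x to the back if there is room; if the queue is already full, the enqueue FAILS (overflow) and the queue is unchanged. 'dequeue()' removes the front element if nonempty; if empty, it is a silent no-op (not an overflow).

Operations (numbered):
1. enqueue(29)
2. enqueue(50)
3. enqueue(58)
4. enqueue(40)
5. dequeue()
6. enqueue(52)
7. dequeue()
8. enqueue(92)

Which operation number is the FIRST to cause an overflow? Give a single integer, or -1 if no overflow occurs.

1. enqueue(29): size=1
2. enqueue(50): size=2
3. enqueue(58): size=3
4. enqueue(40): size=4
5. dequeue(): size=3
6. enqueue(52): size=4
7. dequeue(): size=3
8. enqueue(92): size=4

Answer: -1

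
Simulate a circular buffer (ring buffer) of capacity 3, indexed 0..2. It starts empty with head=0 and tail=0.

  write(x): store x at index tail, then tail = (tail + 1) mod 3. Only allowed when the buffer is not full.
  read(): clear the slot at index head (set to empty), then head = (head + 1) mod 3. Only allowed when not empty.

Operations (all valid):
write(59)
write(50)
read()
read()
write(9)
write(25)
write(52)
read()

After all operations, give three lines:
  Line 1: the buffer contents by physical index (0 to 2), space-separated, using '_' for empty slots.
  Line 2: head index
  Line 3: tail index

write(59): buf=[59 _ _], head=0, tail=1, size=1
write(50): buf=[59 50 _], head=0, tail=2, size=2
read(): buf=[_ 50 _], head=1, tail=2, size=1
read(): buf=[_ _ _], head=2, tail=2, size=0
write(9): buf=[_ _ 9], head=2, tail=0, size=1
write(25): buf=[25 _ 9], head=2, tail=1, size=2
write(52): buf=[25 52 9], head=2, tail=2, size=3
read(): buf=[25 52 _], head=0, tail=2, size=2

Answer: 25 52 _
0
2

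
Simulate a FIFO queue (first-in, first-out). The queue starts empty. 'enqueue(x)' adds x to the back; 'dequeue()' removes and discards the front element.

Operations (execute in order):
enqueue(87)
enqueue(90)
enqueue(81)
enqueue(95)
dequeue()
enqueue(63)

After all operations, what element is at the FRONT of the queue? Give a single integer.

Answer: 90

Derivation:
enqueue(87): queue = [87]
enqueue(90): queue = [87, 90]
enqueue(81): queue = [87, 90, 81]
enqueue(95): queue = [87, 90, 81, 95]
dequeue(): queue = [90, 81, 95]
enqueue(63): queue = [90, 81, 95, 63]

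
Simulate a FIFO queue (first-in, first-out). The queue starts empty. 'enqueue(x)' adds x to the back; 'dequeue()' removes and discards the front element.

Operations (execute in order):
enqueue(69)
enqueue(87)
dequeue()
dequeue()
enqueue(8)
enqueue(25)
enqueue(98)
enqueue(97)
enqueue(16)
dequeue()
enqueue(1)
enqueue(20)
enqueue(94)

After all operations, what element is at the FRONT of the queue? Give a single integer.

Answer: 25

Derivation:
enqueue(69): queue = [69]
enqueue(87): queue = [69, 87]
dequeue(): queue = [87]
dequeue(): queue = []
enqueue(8): queue = [8]
enqueue(25): queue = [8, 25]
enqueue(98): queue = [8, 25, 98]
enqueue(97): queue = [8, 25, 98, 97]
enqueue(16): queue = [8, 25, 98, 97, 16]
dequeue(): queue = [25, 98, 97, 16]
enqueue(1): queue = [25, 98, 97, 16, 1]
enqueue(20): queue = [25, 98, 97, 16, 1, 20]
enqueue(94): queue = [25, 98, 97, 16, 1, 20, 94]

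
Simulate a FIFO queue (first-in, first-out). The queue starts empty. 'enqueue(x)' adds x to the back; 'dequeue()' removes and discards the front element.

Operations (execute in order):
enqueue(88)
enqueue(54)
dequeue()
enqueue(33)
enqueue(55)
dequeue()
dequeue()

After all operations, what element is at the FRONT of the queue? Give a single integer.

Answer: 55

Derivation:
enqueue(88): queue = [88]
enqueue(54): queue = [88, 54]
dequeue(): queue = [54]
enqueue(33): queue = [54, 33]
enqueue(55): queue = [54, 33, 55]
dequeue(): queue = [33, 55]
dequeue(): queue = [55]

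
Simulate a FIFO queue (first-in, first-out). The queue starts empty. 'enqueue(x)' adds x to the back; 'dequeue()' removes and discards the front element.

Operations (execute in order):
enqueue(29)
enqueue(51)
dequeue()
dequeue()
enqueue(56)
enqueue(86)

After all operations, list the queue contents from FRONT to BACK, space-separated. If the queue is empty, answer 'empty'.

Answer: 56 86

Derivation:
enqueue(29): [29]
enqueue(51): [29, 51]
dequeue(): [51]
dequeue(): []
enqueue(56): [56]
enqueue(86): [56, 86]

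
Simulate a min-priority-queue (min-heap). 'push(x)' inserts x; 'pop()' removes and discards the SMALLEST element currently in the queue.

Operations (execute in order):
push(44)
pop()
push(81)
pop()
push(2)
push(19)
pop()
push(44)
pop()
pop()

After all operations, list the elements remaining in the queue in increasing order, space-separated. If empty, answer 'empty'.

Answer: empty

Derivation:
push(44): heap contents = [44]
pop() → 44: heap contents = []
push(81): heap contents = [81]
pop() → 81: heap contents = []
push(2): heap contents = [2]
push(19): heap contents = [2, 19]
pop() → 2: heap contents = [19]
push(44): heap contents = [19, 44]
pop() → 19: heap contents = [44]
pop() → 44: heap contents = []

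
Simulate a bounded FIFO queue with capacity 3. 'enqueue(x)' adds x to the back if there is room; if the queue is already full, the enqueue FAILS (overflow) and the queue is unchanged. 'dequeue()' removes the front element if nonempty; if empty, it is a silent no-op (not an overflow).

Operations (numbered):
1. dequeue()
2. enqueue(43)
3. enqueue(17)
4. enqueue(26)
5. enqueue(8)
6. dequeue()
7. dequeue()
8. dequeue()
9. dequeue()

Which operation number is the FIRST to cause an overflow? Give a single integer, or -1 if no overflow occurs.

Answer: 5

Derivation:
1. dequeue(): empty, no-op, size=0
2. enqueue(43): size=1
3. enqueue(17): size=2
4. enqueue(26): size=3
5. enqueue(8): size=3=cap → OVERFLOW (fail)
6. dequeue(): size=2
7. dequeue(): size=1
8. dequeue(): size=0
9. dequeue(): empty, no-op, size=0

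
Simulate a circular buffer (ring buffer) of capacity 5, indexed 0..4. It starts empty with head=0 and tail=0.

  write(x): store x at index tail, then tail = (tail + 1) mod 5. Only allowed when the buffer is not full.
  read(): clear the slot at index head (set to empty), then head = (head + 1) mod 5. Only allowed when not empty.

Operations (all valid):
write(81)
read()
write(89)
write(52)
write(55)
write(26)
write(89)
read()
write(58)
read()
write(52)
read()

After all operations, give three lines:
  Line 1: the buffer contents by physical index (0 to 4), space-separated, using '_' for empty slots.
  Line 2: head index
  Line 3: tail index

write(81): buf=[81 _ _ _ _], head=0, tail=1, size=1
read(): buf=[_ _ _ _ _], head=1, tail=1, size=0
write(89): buf=[_ 89 _ _ _], head=1, tail=2, size=1
write(52): buf=[_ 89 52 _ _], head=1, tail=3, size=2
write(55): buf=[_ 89 52 55 _], head=1, tail=4, size=3
write(26): buf=[_ 89 52 55 26], head=1, tail=0, size=4
write(89): buf=[89 89 52 55 26], head=1, tail=1, size=5
read(): buf=[89 _ 52 55 26], head=2, tail=1, size=4
write(58): buf=[89 58 52 55 26], head=2, tail=2, size=5
read(): buf=[89 58 _ 55 26], head=3, tail=2, size=4
write(52): buf=[89 58 52 55 26], head=3, tail=3, size=5
read(): buf=[89 58 52 _ 26], head=4, tail=3, size=4

Answer: 89 58 52 _ 26
4
3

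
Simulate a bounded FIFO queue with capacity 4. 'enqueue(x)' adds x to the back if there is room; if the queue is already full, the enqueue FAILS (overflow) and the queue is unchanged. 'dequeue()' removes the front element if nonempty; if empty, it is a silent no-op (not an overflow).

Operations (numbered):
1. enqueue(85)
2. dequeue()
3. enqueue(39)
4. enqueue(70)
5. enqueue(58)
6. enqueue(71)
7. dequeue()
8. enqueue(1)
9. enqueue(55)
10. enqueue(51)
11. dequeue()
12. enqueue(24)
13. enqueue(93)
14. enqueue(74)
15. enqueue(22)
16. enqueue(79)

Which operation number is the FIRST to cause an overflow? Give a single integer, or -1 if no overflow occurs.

1. enqueue(85): size=1
2. dequeue(): size=0
3. enqueue(39): size=1
4. enqueue(70): size=2
5. enqueue(58): size=3
6. enqueue(71): size=4
7. dequeue(): size=3
8. enqueue(1): size=4
9. enqueue(55): size=4=cap → OVERFLOW (fail)
10. enqueue(51): size=4=cap → OVERFLOW (fail)
11. dequeue(): size=3
12. enqueue(24): size=4
13. enqueue(93): size=4=cap → OVERFLOW (fail)
14. enqueue(74): size=4=cap → OVERFLOW (fail)
15. enqueue(22): size=4=cap → OVERFLOW (fail)
16. enqueue(79): size=4=cap → OVERFLOW (fail)

Answer: 9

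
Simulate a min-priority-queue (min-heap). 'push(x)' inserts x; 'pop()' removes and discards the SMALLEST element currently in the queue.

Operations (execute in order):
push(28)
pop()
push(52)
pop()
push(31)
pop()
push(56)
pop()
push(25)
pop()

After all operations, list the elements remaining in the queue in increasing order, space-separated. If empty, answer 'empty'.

push(28): heap contents = [28]
pop() → 28: heap contents = []
push(52): heap contents = [52]
pop() → 52: heap contents = []
push(31): heap contents = [31]
pop() → 31: heap contents = []
push(56): heap contents = [56]
pop() → 56: heap contents = []
push(25): heap contents = [25]
pop() → 25: heap contents = []

Answer: empty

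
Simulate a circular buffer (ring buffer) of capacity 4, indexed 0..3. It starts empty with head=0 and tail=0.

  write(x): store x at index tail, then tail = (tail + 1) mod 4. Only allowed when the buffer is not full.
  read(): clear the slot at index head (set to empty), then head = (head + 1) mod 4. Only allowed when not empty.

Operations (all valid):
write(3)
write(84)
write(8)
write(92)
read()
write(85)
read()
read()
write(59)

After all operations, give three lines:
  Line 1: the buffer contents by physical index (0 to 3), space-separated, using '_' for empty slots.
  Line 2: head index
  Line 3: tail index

Answer: 85 59 _ 92
3
2

Derivation:
write(3): buf=[3 _ _ _], head=0, tail=1, size=1
write(84): buf=[3 84 _ _], head=0, tail=2, size=2
write(8): buf=[3 84 8 _], head=0, tail=3, size=3
write(92): buf=[3 84 8 92], head=0, tail=0, size=4
read(): buf=[_ 84 8 92], head=1, tail=0, size=3
write(85): buf=[85 84 8 92], head=1, tail=1, size=4
read(): buf=[85 _ 8 92], head=2, tail=1, size=3
read(): buf=[85 _ _ 92], head=3, tail=1, size=2
write(59): buf=[85 59 _ 92], head=3, tail=2, size=3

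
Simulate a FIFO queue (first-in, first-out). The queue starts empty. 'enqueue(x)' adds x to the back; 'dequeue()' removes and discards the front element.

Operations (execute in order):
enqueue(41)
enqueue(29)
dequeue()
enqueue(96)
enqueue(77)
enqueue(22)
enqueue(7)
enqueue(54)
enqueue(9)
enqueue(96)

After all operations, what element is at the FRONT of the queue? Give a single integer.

Answer: 29

Derivation:
enqueue(41): queue = [41]
enqueue(29): queue = [41, 29]
dequeue(): queue = [29]
enqueue(96): queue = [29, 96]
enqueue(77): queue = [29, 96, 77]
enqueue(22): queue = [29, 96, 77, 22]
enqueue(7): queue = [29, 96, 77, 22, 7]
enqueue(54): queue = [29, 96, 77, 22, 7, 54]
enqueue(9): queue = [29, 96, 77, 22, 7, 54, 9]
enqueue(96): queue = [29, 96, 77, 22, 7, 54, 9, 96]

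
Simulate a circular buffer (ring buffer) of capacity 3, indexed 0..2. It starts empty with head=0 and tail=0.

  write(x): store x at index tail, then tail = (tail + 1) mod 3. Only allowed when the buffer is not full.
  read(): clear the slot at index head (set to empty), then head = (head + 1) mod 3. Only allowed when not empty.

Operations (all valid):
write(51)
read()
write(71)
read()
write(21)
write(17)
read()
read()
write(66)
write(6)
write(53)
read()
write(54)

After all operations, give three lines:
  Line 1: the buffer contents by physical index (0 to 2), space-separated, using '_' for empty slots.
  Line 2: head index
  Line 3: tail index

write(51): buf=[51 _ _], head=0, tail=1, size=1
read(): buf=[_ _ _], head=1, tail=1, size=0
write(71): buf=[_ 71 _], head=1, tail=2, size=1
read(): buf=[_ _ _], head=2, tail=2, size=0
write(21): buf=[_ _ 21], head=2, tail=0, size=1
write(17): buf=[17 _ 21], head=2, tail=1, size=2
read(): buf=[17 _ _], head=0, tail=1, size=1
read(): buf=[_ _ _], head=1, tail=1, size=0
write(66): buf=[_ 66 _], head=1, tail=2, size=1
write(6): buf=[_ 66 6], head=1, tail=0, size=2
write(53): buf=[53 66 6], head=1, tail=1, size=3
read(): buf=[53 _ 6], head=2, tail=1, size=2
write(54): buf=[53 54 6], head=2, tail=2, size=3

Answer: 53 54 6
2
2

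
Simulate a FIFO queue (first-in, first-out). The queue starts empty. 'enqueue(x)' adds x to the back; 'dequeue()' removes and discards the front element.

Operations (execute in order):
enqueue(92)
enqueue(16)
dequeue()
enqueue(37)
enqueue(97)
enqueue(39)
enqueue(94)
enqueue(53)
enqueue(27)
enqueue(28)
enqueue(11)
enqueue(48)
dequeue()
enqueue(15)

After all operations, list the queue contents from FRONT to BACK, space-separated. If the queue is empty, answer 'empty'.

Answer: 37 97 39 94 53 27 28 11 48 15

Derivation:
enqueue(92): [92]
enqueue(16): [92, 16]
dequeue(): [16]
enqueue(37): [16, 37]
enqueue(97): [16, 37, 97]
enqueue(39): [16, 37, 97, 39]
enqueue(94): [16, 37, 97, 39, 94]
enqueue(53): [16, 37, 97, 39, 94, 53]
enqueue(27): [16, 37, 97, 39, 94, 53, 27]
enqueue(28): [16, 37, 97, 39, 94, 53, 27, 28]
enqueue(11): [16, 37, 97, 39, 94, 53, 27, 28, 11]
enqueue(48): [16, 37, 97, 39, 94, 53, 27, 28, 11, 48]
dequeue(): [37, 97, 39, 94, 53, 27, 28, 11, 48]
enqueue(15): [37, 97, 39, 94, 53, 27, 28, 11, 48, 15]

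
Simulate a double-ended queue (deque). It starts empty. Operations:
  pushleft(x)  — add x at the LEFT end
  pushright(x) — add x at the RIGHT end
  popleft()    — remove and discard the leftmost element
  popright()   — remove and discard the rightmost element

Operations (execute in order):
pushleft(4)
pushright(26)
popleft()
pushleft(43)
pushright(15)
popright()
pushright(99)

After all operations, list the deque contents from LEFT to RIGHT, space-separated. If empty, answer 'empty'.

Answer: 43 26 99

Derivation:
pushleft(4): [4]
pushright(26): [4, 26]
popleft(): [26]
pushleft(43): [43, 26]
pushright(15): [43, 26, 15]
popright(): [43, 26]
pushright(99): [43, 26, 99]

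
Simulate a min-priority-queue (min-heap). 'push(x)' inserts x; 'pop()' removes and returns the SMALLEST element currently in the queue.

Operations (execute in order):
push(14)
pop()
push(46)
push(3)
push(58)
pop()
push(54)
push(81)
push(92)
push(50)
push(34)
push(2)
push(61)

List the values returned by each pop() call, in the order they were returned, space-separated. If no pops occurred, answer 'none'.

Answer: 14 3

Derivation:
push(14): heap contents = [14]
pop() → 14: heap contents = []
push(46): heap contents = [46]
push(3): heap contents = [3, 46]
push(58): heap contents = [3, 46, 58]
pop() → 3: heap contents = [46, 58]
push(54): heap contents = [46, 54, 58]
push(81): heap contents = [46, 54, 58, 81]
push(92): heap contents = [46, 54, 58, 81, 92]
push(50): heap contents = [46, 50, 54, 58, 81, 92]
push(34): heap contents = [34, 46, 50, 54, 58, 81, 92]
push(2): heap contents = [2, 34, 46, 50, 54, 58, 81, 92]
push(61): heap contents = [2, 34, 46, 50, 54, 58, 61, 81, 92]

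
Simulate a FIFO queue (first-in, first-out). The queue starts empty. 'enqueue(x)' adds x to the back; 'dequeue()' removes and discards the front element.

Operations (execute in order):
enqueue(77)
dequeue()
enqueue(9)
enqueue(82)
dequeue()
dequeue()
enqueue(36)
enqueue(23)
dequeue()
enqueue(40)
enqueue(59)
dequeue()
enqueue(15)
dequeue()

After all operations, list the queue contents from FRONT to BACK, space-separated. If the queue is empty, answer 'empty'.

Answer: 59 15

Derivation:
enqueue(77): [77]
dequeue(): []
enqueue(9): [9]
enqueue(82): [9, 82]
dequeue(): [82]
dequeue(): []
enqueue(36): [36]
enqueue(23): [36, 23]
dequeue(): [23]
enqueue(40): [23, 40]
enqueue(59): [23, 40, 59]
dequeue(): [40, 59]
enqueue(15): [40, 59, 15]
dequeue(): [59, 15]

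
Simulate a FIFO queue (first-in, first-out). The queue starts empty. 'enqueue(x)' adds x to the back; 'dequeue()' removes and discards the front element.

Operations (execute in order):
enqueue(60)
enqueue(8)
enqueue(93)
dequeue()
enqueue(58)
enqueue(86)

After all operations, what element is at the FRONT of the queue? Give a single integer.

Answer: 8

Derivation:
enqueue(60): queue = [60]
enqueue(8): queue = [60, 8]
enqueue(93): queue = [60, 8, 93]
dequeue(): queue = [8, 93]
enqueue(58): queue = [8, 93, 58]
enqueue(86): queue = [8, 93, 58, 86]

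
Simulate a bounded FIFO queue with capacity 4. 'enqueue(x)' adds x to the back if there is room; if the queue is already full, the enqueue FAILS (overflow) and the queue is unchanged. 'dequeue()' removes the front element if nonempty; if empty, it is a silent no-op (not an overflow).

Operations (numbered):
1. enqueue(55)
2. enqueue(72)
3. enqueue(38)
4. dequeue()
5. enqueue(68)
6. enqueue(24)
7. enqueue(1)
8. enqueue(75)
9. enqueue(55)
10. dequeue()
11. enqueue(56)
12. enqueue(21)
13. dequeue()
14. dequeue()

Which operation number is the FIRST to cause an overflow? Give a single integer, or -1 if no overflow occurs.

1. enqueue(55): size=1
2. enqueue(72): size=2
3. enqueue(38): size=3
4. dequeue(): size=2
5. enqueue(68): size=3
6. enqueue(24): size=4
7. enqueue(1): size=4=cap → OVERFLOW (fail)
8. enqueue(75): size=4=cap → OVERFLOW (fail)
9. enqueue(55): size=4=cap → OVERFLOW (fail)
10. dequeue(): size=3
11. enqueue(56): size=4
12. enqueue(21): size=4=cap → OVERFLOW (fail)
13. dequeue(): size=3
14. dequeue(): size=2

Answer: 7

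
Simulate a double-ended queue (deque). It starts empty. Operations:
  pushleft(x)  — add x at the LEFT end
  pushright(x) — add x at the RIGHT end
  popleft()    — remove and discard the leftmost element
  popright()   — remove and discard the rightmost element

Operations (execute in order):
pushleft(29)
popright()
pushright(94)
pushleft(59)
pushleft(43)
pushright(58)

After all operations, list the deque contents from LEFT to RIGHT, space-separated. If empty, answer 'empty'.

Answer: 43 59 94 58

Derivation:
pushleft(29): [29]
popright(): []
pushright(94): [94]
pushleft(59): [59, 94]
pushleft(43): [43, 59, 94]
pushright(58): [43, 59, 94, 58]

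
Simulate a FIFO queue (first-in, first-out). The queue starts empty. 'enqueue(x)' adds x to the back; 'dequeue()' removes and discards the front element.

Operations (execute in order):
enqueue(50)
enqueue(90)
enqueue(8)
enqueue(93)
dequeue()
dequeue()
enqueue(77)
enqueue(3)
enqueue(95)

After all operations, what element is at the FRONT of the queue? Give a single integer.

enqueue(50): queue = [50]
enqueue(90): queue = [50, 90]
enqueue(8): queue = [50, 90, 8]
enqueue(93): queue = [50, 90, 8, 93]
dequeue(): queue = [90, 8, 93]
dequeue(): queue = [8, 93]
enqueue(77): queue = [8, 93, 77]
enqueue(3): queue = [8, 93, 77, 3]
enqueue(95): queue = [8, 93, 77, 3, 95]

Answer: 8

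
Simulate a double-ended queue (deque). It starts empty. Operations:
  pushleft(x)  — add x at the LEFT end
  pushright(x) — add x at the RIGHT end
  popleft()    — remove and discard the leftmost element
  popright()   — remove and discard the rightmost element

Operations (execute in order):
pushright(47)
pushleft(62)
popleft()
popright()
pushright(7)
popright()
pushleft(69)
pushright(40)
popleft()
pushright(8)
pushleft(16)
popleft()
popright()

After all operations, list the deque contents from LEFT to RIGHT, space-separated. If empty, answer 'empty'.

Answer: 40

Derivation:
pushright(47): [47]
pushleft(62): [62, 47]
popleft(): [47]
popright(): []
pushright(7): [7]
popright(): []
pushleft(69): [69]
pushright(40): [69, 40]
popleft(): [40]
pushright(8): [40, 8]
pushleft(16): [16, 40, 8]
popleft(): [40, 8]
popright(): [40]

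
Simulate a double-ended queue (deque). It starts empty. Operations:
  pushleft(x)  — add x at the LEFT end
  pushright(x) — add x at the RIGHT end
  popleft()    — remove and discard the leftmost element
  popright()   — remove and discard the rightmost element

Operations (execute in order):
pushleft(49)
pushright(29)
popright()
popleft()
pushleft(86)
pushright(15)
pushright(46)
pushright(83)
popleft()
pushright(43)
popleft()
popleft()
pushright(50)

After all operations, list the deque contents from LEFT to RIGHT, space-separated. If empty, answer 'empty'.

Answer: 83 43 50

Derivation:
pushleft(49): [49]
pushright(29): [49, 29]
popright(): [49]
popleft(): []
pushleft(86): [86]
pushright(15): [86, 15]
pushright(46): [86, 15, 46]
pushright(83): [86, 15, 46, 83]
popleft(): [15, 46, 83]
pushright(43): [15, 46, 83, 43]
popleft(): [46, 83, 43]
popleft(): [83, 43]
pushright(50): [83, 43, 50]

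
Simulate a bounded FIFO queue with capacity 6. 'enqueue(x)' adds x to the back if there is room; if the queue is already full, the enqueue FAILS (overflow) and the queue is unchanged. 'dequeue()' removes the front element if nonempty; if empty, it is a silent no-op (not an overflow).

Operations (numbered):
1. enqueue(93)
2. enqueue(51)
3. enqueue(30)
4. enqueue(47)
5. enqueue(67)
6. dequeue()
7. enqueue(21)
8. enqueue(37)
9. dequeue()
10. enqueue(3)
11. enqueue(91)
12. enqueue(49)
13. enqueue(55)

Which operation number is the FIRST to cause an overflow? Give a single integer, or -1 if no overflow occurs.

1. enqueue(93): size=1
2. enqueue(51): size=2
3. enqueue(30): size=3
4. enqueue(47): size=4
5. enqueue(67): size=5
6. dequeue(): size=4
7. enqueue(21): size=5
8. enqueue(37): size=6
9. dequeue(): size=5
10. enqueue(3): size=6
11. enqueue(91): size=6=cap → OVERFLOW (fail)
12. enqueue(49): size=6=cap → OVERFLOW (fail)
13. enqueue(55): size=6=cap → OVERFLOW (fail)

Answer: 11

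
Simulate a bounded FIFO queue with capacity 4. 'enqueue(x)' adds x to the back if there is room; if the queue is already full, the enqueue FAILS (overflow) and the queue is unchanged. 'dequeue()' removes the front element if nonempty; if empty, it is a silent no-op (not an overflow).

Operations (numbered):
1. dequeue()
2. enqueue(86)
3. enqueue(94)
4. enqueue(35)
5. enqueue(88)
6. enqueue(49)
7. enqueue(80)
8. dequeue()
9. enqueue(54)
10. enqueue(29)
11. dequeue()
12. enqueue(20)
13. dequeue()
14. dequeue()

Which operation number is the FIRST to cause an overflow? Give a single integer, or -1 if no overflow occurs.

Answer: 6

Derivation:
1. dequeue(): empty, no-op, size=0
2. enqueue(86): size=1
3. enqueue(94): size=2
4. enqueue(35): size=3
5. enqueue(88): size=4
6. enqueue(49): size=4=cap → OVERFLOW (fail)
7. enqueue(80): size=4=cap → OVERFLOW (fail)
8. dequeue(): size=3
9. enqueue(54): size=4
10. enqueue(29): size=4=cap → OVERFLOW (fail)
11. dequeue(): size=3
12. enqueue(20): size=4
13. dequeue(): size=3
14. dequeue(): size=2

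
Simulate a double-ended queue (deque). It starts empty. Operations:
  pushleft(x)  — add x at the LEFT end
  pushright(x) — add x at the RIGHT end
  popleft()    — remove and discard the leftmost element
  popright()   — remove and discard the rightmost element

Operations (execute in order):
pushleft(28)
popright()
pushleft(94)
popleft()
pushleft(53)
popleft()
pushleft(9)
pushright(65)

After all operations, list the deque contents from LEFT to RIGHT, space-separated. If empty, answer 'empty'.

pushleft(28): [28]
popright(): []
pushleft(94): [94]
popleft(): []
pushleft(53): [53]
popleft(): []
pushleft(9): [9]
pushright(65): [9, 65]

Answer: 9 65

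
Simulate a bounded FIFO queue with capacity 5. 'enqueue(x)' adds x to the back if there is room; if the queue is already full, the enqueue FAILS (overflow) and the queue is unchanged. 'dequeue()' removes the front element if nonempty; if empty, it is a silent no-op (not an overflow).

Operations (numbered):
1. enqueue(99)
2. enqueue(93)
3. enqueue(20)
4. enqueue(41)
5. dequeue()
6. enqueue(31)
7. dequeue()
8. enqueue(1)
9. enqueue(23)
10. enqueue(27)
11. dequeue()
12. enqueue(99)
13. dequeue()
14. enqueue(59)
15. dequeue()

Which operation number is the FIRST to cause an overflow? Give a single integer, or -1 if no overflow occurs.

Answer: 10

Derivation:
1. enqueue(99): size=1
2. enqueue(93): size=2
3. enqueue(20): size=3
4. enqueue(41): size=4
5. dequeue(): size=3
6. enqueue(31): size=4
7. dequeue(): size=3
8. enqueue(1): size=4
9. enqueue(23): size=5
10. enqueue(27): size=5=cap → OVERFLOW (fail)
11. dequeue(): size=4
12. enqueue(99): size=5
13. dequeue(): size=4
14. enqueue(59): size=5
15. dequeue(): size=4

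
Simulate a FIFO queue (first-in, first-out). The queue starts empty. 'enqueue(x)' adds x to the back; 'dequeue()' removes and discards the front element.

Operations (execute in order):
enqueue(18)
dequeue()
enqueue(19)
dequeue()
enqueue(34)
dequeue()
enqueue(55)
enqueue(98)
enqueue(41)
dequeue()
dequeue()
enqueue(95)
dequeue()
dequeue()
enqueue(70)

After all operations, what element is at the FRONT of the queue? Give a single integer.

enqueue(18): queue = [18]
dequeue(): queue = []
enqueue(19): queue = [19]
dequeue(): queue = []
enqueue(34): queue = [34]
dequeue(): queue = []
enqueue(55): queue = [55]
enqueue(98): queue = [55, 98]
enqueue(41): queue = [55, 98, 41]
dequeue(): queue = [98, 41]
dequeue(): queue = [41]
enqueue(95): queue = [41, 95]
dequeue(): queue = [95]
dequeue(): queue = []
enqueue(70): queue = [70]

Answer: 70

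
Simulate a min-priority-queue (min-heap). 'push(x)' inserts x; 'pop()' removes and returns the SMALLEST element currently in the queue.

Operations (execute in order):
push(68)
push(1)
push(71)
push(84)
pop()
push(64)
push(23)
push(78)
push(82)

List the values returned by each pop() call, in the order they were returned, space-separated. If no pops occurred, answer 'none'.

Answer: 1

Derivation:
push(68): heap contents = [68]
push(1): heap contents = [1, 68]
push(71): heap contents = [1, 68, 71]
push(84): heap contents = [1, 68, 71, 84]
pop() → 1: heap contents = [68, 71, 84]
push(64): heap contents = [64, 68, 71, 84]
push(23): heap contents = [23, 64, 68, 71, 84]
push(78): heap contents = [23, 64, 68, 71, 78, 84]
push(82): heap contents = [23, 64, 68, 71, 78, 82, 84]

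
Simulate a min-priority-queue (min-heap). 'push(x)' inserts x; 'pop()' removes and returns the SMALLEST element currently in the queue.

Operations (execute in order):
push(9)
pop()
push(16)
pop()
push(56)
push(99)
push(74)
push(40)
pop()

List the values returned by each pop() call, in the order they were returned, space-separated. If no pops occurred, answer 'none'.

Answer: 9 16 40

Derivation:
push(9): heap contents = [9]
pop() → 9: heap contents = []
push(16): heap contents = [16]
pop() → 16: heap contents = []
push(56): heap contents = [56]
push(99): heap contents = [56, 99]
push(74): heap contents = [56, 74, 99]
push(40): heap contents = [40, 56, 74, 99]
pop() → 40: heap contents = [56, 74, 99]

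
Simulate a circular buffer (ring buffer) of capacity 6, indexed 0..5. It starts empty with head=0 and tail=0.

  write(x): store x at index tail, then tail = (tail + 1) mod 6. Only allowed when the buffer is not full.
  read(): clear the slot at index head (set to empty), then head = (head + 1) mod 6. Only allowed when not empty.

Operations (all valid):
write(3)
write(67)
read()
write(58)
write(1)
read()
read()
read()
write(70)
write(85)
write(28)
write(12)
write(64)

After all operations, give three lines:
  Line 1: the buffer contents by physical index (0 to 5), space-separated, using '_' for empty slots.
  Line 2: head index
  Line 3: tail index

Answer: 28 12 64 _ 70 85
4
3

Derivation:
write(3): buf=[3 _ _ _ _ _], head=0, tail=1, size=1
write(67): buf=[3 67 _ _ _ _], head=0, tail=2, size=2
read(): buf=[_ 67 _ _ _ _], head=1, tail=2, size=1
write(58): buf=[_ 67 58 _ _ _], head=1, tail=3, size=2
write(1): buf=[_ 67 58 1 _ _], head=1, tail=4, size=3
read(): buf=[_ _ 58 1 _ _], head=2, tail=4, size=2
read(): buf=[_ _ _ 1 _ _], head=3, tail=4, size=1
read(): buf=[_ _ _ _ _ _], head=4, tail=4, size=0
write(70): buf=[_ _ _ _ 70 _], head=4, tail=5, size=1
write(85): buf=[_ _ _ _ 70 85], head=4, tail=0, size=2
write(28): buf=[28 _ _ _ 70 85], head=4, tail=1, size=3
write(12): buf=[28 12 _ _ 70 85], head=4, tail=2, size=4
write(64): buf=[28 12 64 _ 70 85], head=4, tail=3, size=5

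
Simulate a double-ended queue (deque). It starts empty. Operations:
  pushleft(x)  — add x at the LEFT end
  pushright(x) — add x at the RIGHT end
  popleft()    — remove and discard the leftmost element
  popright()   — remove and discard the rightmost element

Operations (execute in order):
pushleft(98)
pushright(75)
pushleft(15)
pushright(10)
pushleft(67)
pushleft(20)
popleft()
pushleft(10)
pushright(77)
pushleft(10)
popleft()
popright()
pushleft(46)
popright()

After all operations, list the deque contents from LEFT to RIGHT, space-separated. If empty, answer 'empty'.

pushleft(98): [98]
pushright(75): [98, 75]
pushleft(15): [15, 98, 75]
pushright(10): [15, 98, 75, 10]
pushleft(67): [67, 15, 98, 75, 10]
pushleft(20): [20, 67, 15, 98, 75, 10]
popleft(): [67, 15, 98, 75, 10]
pushleft(10): [10, 67, 15, 98, 75, 10]
pushright(77): [10, 67, 15, 98, 75, 10, 77]
pushleft(10): [10, 10, 67, 15, 98, 75, 10, 77]
popleft(): [10, 67, 15, 98, 75, 10, 77]
popright(): [10, 67, 15, 98, 75, 10]
pushleft(46): [46, 10, 67, 15, 98, 75, 10]
popright(): [46, 10, 67, 15, 98, 75]

Answer: 46 10 67 15 98 75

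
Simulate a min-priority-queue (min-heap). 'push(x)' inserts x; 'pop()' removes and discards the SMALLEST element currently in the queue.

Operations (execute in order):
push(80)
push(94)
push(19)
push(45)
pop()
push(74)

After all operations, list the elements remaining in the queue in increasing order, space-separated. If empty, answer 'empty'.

Answer: 45 74 80 94

Derivation:
push(80): heap contents = [80]
push(94): heap contents = [80, 94]
push(19): heap contents = [19, 80, 94]
push(45): heap contents = [19, 45, 80, 94]
pop() → 19: heap contents = [45, 80, 94]
push(74): heap contents = [45, 74, 80, 94]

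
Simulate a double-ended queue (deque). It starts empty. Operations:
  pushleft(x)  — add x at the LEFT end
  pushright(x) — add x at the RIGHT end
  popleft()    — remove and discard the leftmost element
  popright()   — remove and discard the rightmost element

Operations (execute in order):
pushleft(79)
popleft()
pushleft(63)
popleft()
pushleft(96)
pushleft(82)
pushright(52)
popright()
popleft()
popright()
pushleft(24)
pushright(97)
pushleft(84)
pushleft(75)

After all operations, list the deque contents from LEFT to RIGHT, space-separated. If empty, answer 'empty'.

pushleft(79): [79]
popleft(): []
pushleft(63): [63]
popleft(): []
pushleft(96): [96]
pushleft(82): [82, 96]
pushright(52): [82, 96, 52]
popright(): [82, 96]
popleft(): [96]
popright(): []
pushleft(24): [24]
pushright(97): [24, 97]
pushleft(84): [84, 24, 97]
pushleft(75): [75, 84, 24, 97]

Answer: 75 84 24 97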